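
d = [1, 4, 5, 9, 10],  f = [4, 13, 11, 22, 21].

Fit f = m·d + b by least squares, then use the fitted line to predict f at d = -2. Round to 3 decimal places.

f̂ = -1.058

Sums needed: Σd·d = 223, Σd = 29, Σ1 = 5.
Moment sums: Σd·f = 519, Σf = 71.
MᵀM·[m, b]ᵀ = Mᵀf becomes [[223, 29]; [29, 5]]·[m, b]ᵀ = [519, 71]ᵀ.
Δ = 223·5 − 29² = 274.
m = (519·5 − 29·71)/274 = 268/137; b = (223·71 − 29·519)/274 = 391/137.
At d = -2: f̂ = (268/137)·(-2) + (391/137)·(1) = -145/137.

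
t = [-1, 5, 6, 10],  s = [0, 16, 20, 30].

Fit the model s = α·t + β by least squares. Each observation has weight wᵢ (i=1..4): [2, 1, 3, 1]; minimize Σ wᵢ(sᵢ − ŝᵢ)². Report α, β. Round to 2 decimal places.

α = 2.77, β = 2.88

Forming MᵀWM = [[235, 31]; [31, 7]] and MᵀWs = [740, 106]ᵀ gives MᵀWM·[α, β]ᵀ = MᵀWs.
det = 235·7 − 31² = 684.
α = (740·7 − 31·106)/684 = 947/342; β = (235·106 − 31·740)/684 = 985/342.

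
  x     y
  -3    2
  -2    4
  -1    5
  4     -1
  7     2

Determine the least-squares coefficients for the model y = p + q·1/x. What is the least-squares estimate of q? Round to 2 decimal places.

q = -4.06

Compute the Gram sums: Σ1 = 5, Σ1/x = -121/84, Σ1/x·1/x = 10189/7056.
And Σy = 12, Σ1/x·y = -641/84.
Determinant 5·(10189/7056) − (-121/84)² = 2269/441.
p = (12·(10189/7056) − (-121/84)·(-641/84))/(2269/441) = 44707/36304; q = (5·(-641/84) − (-121/84)·12)/(2269/441) = -36813/9076.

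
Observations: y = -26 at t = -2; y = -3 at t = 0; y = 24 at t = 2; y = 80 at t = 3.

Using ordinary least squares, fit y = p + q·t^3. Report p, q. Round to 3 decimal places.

Normal-equation sums: Σ1 = 4, Σt^3 = 27, Σt^3·t^3 = 857.
And Σy = 75, Σt^3·y = 2560.
MᵀM·[p, q]ᵀ = Mᵀy becomes [[4, 27]; [27, 857]]·[p, q]ᵀ = [75, 2560]ᵀ.
det = 4·857 − 27² = 2699.
p = (75·857 − 27·2560)/2699 = -4845/2699; q = (4·2560 − 27·75)/2699 = 8215/2699.

p = -1.795, q = 3.044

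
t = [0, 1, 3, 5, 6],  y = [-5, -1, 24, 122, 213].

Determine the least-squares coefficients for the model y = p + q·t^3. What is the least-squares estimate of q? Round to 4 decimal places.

From the data, Σ1 = 5, Σt^3 = 369, Σt^3·t^3 = 63011.
And Σy = 353, Σt^3·y = 61905.
det = 5·63011 − 369² = 178894.
p = (353·63011 − 369·61905)/178894 = -300031/89447; q = (5·61905 − 369·353)/178894 = 89634/89447.

q = 1.0021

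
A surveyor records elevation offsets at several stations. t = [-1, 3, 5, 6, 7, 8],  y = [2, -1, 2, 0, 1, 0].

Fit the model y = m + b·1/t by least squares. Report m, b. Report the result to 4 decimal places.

With design matrix M, MᵀM = [[6, -9/280]; [-9/280, 857249/705600]] and Mᵀy = [4, -188/105]ᵀ.
det = 6·(857249/705600) − (-9/280)² = 342851/47040.
m = (4·(857249/705600) − (-9/280)·(-188/105))/(342851/47040) = 3388388/5142765; b = (6·(-188/105) − (-9/280)·4)/(342851/47040) = -499296/342851.

m = 0.6589, b = -1.4563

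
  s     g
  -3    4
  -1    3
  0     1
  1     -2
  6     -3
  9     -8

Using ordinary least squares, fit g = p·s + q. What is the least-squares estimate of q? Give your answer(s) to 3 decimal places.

q = 1.032

Entries of XᵀX: Σs·s = 128, Σs = 12, Σ1 = 6.
Moment sums: Σs·g = -107, Σg = -5.
XᵀX·[p, q]ᵀ = Xᵀg becomes [[128, 12]; [12, 6]]·[p, q]ᵀ = [-107, -5]ᵀ.
Determinant 128·6 − 12² = 624.
p = ((-107)·6 − 12·(-5))/624 = -97/104; q = (128·(-5) − 12·(-107))/624 = 161/156.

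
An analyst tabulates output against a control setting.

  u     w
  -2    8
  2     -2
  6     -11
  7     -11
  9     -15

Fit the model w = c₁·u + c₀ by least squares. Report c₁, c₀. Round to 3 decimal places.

The normal system MᵀM·[c₁, c₀]ᵀ = Mᵀw is [[174, 22]; [22, 5]]·[c₁, c₀]ᵀ = [-298, -31]ᵀ.
Δ = 174·5 − 22² = 386.
c₁ = ((-298)·5 − 22·(-31))/386 = -404/193; c₀ = (174·(-31) − 22·(-298))/386 = 581/193.

c₁ = -2.093, c₀ = 3.010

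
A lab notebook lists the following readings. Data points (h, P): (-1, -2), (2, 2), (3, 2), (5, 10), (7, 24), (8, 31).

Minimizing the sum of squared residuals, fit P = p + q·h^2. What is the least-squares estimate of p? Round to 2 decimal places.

p = -1.89

The normal system AᵀA·[p, q]ᵀ = AᵀP is [[6, 152]; [152, 7220]]·[p, q]ᵀ = [67, 3434]ᵀ.
Δ = 6·7220 − 152² = 20216.
p = (67·7220 − 152·3434)/20216 = -503/266; q = (6·3434 − 152·67)/20216 = 2605/5054.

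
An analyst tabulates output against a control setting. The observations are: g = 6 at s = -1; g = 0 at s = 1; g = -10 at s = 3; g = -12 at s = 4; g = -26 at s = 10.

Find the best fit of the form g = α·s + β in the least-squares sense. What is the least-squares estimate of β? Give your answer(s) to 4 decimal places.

Setting ∂/∂α … = 0 gives: 127·α + 17·β = -344;  17·α + 5·β = -42.
Determinant 127·5 − 17² = 346.
α = ((-344)·5 − 17·(-42))/346 = -503/173; β = (127·(-42) − 17·(-344))/346 = 257/173.

β = 1.4855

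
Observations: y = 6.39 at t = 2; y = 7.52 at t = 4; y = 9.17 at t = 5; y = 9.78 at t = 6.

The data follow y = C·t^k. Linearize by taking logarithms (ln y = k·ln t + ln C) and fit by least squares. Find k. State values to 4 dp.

Let Y = ln y. Fitting Y = k·ln t + ln C by least squares:
Sums: Σln t = 5.4806, Σ(ln t)² = 8.2030, Σln y = 8.3686, Σln t·ln y = 11.7348.
Normal system: [[8.2030, 5.4806]; [5.4806, 4]]·[k, ln C]ᵀ = [11.7348, 8.3686]ᵀ.
Δ = 8.2030·4 − (5.4806)² = 2.7744; k = (11.7348·4 − 5.4806·8.3686)/2.7744 = 0.38709, ln C = (8.2030·8.3686 − 5.4806·11.7348)/2.7744 = 1.56177.

k = 0.3871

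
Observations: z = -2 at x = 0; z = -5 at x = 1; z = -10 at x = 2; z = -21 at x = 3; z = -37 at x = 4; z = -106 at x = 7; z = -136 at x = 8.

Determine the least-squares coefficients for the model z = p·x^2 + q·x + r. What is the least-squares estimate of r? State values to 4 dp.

r = -1.9231

Setting ∂/∂p … = 0 gives: 6851·p + 955·q + 143·r = -14724;  955·p + 143·q + 25·r = -2066;  143·p + 25·q + 7·r = -317.
Inverting the 3×3 Gram matrix, [p, q, r]ᵀ = [-98503/47922, -18409/47922, -15360/7987]ᵀ.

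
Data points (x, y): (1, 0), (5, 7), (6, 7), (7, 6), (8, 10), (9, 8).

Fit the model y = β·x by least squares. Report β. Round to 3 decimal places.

β = 1.059

Setting ∂/∂β … = 0 gives: 256·β = 271.
Hence β = 271 / 256 ≈ 1.05859.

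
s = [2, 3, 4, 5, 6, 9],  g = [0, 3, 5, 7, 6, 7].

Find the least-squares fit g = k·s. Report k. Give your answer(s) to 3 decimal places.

Entries of MᵀM: Σs·s = 171.
And Σs·g = 163.
MᵀM·[k]ᵀ = Mᵀg becomes [[171]]·[k]ᵀ = [163]ᵀ.
Hence k = 163 / 171 ≈ 0.953216.

k = 0.953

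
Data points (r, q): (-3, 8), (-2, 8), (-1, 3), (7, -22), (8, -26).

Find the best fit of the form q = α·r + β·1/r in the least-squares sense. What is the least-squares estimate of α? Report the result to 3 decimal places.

From the data, Σr·r = 127, Σr·1/r = 5, Σ1/r·1/r = 39433/28224.
And Σr·q = -405, Σ1/r·q = -1349/84.
Determinant 127·(39433/28224) − 5² = 4302391/28224.
α = ((-405)·(39433/28224) − 5·(-1349/84))/(4302391/28224) = -13704045/4302391; β = (127·(-1349/84) − 5·(-405))/(4302391/28224) = -410928/4302391.

α = -3.185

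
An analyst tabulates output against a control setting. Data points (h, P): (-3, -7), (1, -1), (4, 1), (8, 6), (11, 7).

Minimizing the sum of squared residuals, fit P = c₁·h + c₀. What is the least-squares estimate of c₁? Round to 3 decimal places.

Compute the Gram sums: Σh·h = 211, Σh = 21, Σ1 = 5.
And Σh·P = 149, ΣP = 6.
Δ = 211·5 − 21² = 614.
c₁ = (149·5 − 21·6)/614 = 619/614; c₀ = (211·6 − 21·149)/614 = -1863/614.

c₁ = 1.008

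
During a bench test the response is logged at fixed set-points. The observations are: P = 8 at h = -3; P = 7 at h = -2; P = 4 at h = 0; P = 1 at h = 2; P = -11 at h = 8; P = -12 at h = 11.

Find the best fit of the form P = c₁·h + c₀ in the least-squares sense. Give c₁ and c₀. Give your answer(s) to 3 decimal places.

c₁ = -1.556, c₀ = 3.651

The normal equations are: 202·c₁ + 16·c₀ = -256;  16·c₁ + 6·c₀ = -3.
(Σh·h = 202, Σh = 16, Σ1 = 6, Σh·P = -256, ΣP = -3.)
Eliminating c₀: 6·(row 1) − 16·(row 2) gives 956·c₁ = 6·(-256) − 16·(-3) = -1488, so c₁ = -372/239.
Then c₀ = ((-3) − 16·(-372/239))/6 = 1745/478.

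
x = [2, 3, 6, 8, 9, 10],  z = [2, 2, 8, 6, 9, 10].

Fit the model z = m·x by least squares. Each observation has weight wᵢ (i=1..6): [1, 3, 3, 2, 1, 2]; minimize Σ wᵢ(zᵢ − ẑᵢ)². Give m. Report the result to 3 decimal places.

m = 0.991

Normal-equation sums: Σwᵢ·x·x = 548.
Right-hand side: Σwᵢ·x·z = 543.
AᵀWA·[m]ᵀ = AᵀWz becomes [[548]]·[m]ᵀ = [543]ᵀ.
m = 543/548 = 0.990876.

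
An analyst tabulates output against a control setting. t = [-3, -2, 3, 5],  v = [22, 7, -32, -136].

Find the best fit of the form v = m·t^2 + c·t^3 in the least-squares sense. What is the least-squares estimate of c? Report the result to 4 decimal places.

c = -0.9896

AᵀA·[m, c]ᵀ = Aᵀv reads: 803·m + 3093·c = -3462;  3093·m + 17147·c = -18514.
(Σt^2·t^2 = 803, Σt^2·t^3 = 3093, Σt^3·t^3 = 17147, Σt^2·v = -3462, Σt^3·v = -18514.)
Determinant 803·17147 − 3093² = 4202392.
m = ((-3462)·17147 − 3093·(-18514))/4202392 = -262389/525299; c = (803·(-18514) − 3093·(-3462))/4202392 = -519847/525299.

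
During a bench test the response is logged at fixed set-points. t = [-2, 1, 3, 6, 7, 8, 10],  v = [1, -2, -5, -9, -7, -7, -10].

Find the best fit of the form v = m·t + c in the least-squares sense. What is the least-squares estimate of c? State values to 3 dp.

c = -1.440

Normal-equation sums: Σt·t = 263, Σt = 33, Σ1 = 7.
Right-hand side: Σt·v = -278, Σv = -39.
So MᵀM·[m, c]ᵀ = Mᵀv: [[263, 33]; [33, 7]]·[m, c]ᵀ = [-278, -39]ᵀ.
Δ = 263·7 − 33² = 752.
m = ((-278)·7 − 33·(-39))/752 = -659/752; c = (263·(-39) − 33·(-278))/752 = -1083/752.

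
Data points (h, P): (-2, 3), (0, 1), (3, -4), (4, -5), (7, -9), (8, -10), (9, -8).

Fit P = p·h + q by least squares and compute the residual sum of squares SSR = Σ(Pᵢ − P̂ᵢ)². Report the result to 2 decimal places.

AᵀA·[p, q]ᵀ = AᵀP reads: 223·p + 29·q = -253;  29·p + 7·q = -32.
Eliminating q: 7·(row 1) − 29·(row 2) gives 720·p = 7·(-253) − 29·(-32) = -843, so p = -281/240.
Then q = ((-32) − 29·(-281/240))/7 = 67/240.
Residuals: 91/240, 173/240, -23/30, -143/240, -13/12, -73/80, 271/120; SSR = 697/80.

SSR = 8.71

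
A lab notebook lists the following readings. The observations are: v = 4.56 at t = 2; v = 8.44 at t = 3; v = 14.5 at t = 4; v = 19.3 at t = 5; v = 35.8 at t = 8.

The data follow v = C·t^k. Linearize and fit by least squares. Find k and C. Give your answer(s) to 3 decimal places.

k = 1.502, C = 1.664

With ln vᵢ as the transformed response and ln tᵢ as the regressor:
Over the data: Σln t = 6.8669, Σ(ln t)² = 10.5236, Σln v = 12.8625, Σln t·ln v = 19.3064.
Normal system: [[10.5236, 6.8669]; [6.8669, 5]]·[k, ln C]ᵀ = [19.3064, 12.8625]ᵀ.
Δ = 10.5236·5 − (6.8669)² = 5.4631; k = (19.3064·5 − 6.8669·12.8625)/5.4631 = 1.50211, ln C = (10.5236·12.8625 − 6.8669·19.3064)/5.4631 = 0.50952, so C = exp(0.50952) = 1.66449.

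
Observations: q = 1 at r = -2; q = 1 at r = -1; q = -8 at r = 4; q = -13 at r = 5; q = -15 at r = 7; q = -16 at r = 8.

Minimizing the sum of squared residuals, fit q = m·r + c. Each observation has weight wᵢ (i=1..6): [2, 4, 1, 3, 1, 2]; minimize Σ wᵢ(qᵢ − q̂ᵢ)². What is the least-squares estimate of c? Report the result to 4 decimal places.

c = -1.7617

Setting ∂/∂m … = 0 gives: 280·m + 34·c = -596;  34·m + 13·c = -88.
(Σwᵢ·r·r = 280, Σwᵢ·r = 34, Σwᵢ·1 = 13, Σwᵢ·r·q = -596, Σwᵢ·q = -88.)
Determinant 280·13 − 34² = 2484.
m = ((-596)·13 − 34·(-88))/2484 = -1189/621; c = (280·(-88) − 34·(-596))/2484 = -1094/621.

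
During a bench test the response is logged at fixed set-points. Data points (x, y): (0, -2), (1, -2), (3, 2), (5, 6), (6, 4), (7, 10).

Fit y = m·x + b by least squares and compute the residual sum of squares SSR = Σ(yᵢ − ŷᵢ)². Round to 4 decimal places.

SSR = 12.2712

MᵀM·[m, b]ᵀ = Mᵀy reads: 120·m + 22·b = 128;  22·m + 6·b = 18.
(Σx·x = 120, Σx = 22, Σ1 = 6, Σx·y = 128, Σy = 18.)
Eliminating b: 6·(row 1) − 22·(row 2) gives 236·m = 6·128 − 22·18 = 372, so m = 93/59.
Then b = (18 − 22·(93/59))/6 = -164/59.
Residuals: 46/59, -47/59, 3/59, 53/59, -158/59, 103/59; SSR = 724/59.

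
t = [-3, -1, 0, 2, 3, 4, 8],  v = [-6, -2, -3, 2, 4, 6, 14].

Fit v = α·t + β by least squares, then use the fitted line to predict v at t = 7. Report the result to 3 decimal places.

MᵀM·[α, β]ᵀ = Mᵀv reads: 103·α + 13·β = 172;  13·α + 7·β = 15.
Δ = 103·7 − 13² = 552.
α = (172·7 − 13·15)/552 = 1009/552; β = (103·15 − 13·172)/552 = -691/552.
At t = 7: v̂ = (1009/552)·(7) + (-691/552)·(1) = 531/46.

v̂ = 11.543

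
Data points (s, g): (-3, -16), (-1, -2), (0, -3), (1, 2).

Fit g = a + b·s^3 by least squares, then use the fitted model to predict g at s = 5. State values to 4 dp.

Normal-equation sums: Σ1 = 4, Σs^3 = -27, Σs^3·s^3 = 731.
For Xᵀg: Σg = -19, Σs^3·g = 436.
XᵀX·[a, b]ᵀ = Xᵀg becomes [[4, -27]; [-27, 731]]·[a, b]ᵀ = [-19, 436]ᵀ.
det = 4·731 − (-27)² = 2195.
a = ((-19)·731 − (-27)·436)/2195 = -2117/2195; b = (4·436 − (-27)·(-19))/2195 = 1231/2195.
At s = 5: ĝ = (-2117/2195)·(1) + (1231/2195)·(125) = 151758/2195.

ĝ = 69.1380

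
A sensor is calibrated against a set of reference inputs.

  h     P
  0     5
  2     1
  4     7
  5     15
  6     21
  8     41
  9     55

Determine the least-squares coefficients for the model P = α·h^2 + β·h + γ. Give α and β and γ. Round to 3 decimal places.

α = 0.956, β = -2.992, γ = 4.382

Entries of XᵀX: Σh^2·h^2 = 12850, Σh^2·h = 1654, Σh^2 = 226, Σh·h = 226, Σh = 34, Σ1 = 7.
For XᵀP: Σh^2·P = 8326, Σh·P = 1054, ΣP = 145.
Inverting the 3×3 Gram matrix, [α, β, γ]ᵀ = [1325/1386, -377/126, 3037/693]ᵀ.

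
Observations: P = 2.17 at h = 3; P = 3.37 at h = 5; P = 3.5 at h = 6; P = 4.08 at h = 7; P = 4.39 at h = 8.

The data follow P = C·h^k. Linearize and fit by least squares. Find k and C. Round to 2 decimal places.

k = 0.71, C = 1.01

Taking logs, ln P = k·ln h + ln C, so regress ln P on ln h.
Σln h = 8.5252, Σ(ln h)² = 15.1183, Σln P = 6.1278, Σln h·ln P = 10.8634.
Equations: 15.1183·k + 8.5252·ln C = 10.8634;  8.5252·k + 5·ln C = 6.1278.
Δ = 15.1183·5 − (8.5252)² = 2.9130; k = (10.8634·5 − 8.5252·6.1278)/2.9130 = 0.71278, ln C = (15.1183·6.1278 − 8.5252·10.8634)/2.9130 = 0.01025, so C = exp(0.01025) = 1.01031.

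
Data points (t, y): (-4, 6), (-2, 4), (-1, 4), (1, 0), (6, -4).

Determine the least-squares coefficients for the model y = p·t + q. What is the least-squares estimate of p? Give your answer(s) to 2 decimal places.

p = -1.03

Compute the Gram sums: Σt·t = 58, Σt = 0, Σ1 = 5.
Right-hand side: Σt·y = -60, Σy = 10.
So XᵀX·[p, q]ᵀ = Xᵀy: [[58, 0]; [0, 5]]·[p, q]ᵀ = [-60, 10]ᵀ.
det = 58·5 − 0² = 290.
p = ((-60)·5 − 0·10)/290 = -30/29; q = (58·10 − 0·(-60))/290 = 2.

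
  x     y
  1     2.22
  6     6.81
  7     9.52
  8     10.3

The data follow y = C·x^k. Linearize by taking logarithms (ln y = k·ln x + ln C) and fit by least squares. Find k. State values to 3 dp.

Taking logs, ln y = k·ln x + ln C, so regress ln y on ln x.
Σln x = 5.8171, Σ(ln x)² = 11.3210, Σln y = 7.3014, Σln x·ln y = 12.6718.
Equations: 11.3210·k + 5.8171·ln C = 12.6718;  5.8171·k + 4·ln C = 7.3014.
Slope k = (n·Σln x·ln y − Σln x·Σln y)/(n·Σ(ln x)² − (Σln x)²) = (4·12.6718 − 5.8171·7.3014)/11.4454 = 0.71765; ln C = (Σln y − k·Σln x)/n = 0.78170.

k = 0.718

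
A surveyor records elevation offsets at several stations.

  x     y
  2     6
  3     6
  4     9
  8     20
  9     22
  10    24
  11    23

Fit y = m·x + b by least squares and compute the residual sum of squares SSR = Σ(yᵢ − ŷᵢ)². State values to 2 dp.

With design matrix A, AᵀA = [[395, 47]; [47, 7]] and Aᵀy = [917, 110]ᵀ.
Determinant 395·7 − 47² = 556.
m = (917·7 − 47·110)/556 = 1249/556; b = (395·110 − 47·917)/556 = 351/556.
Residuals: 487/556, -381/278, -343/556, 777/556, 160/139, 503/556, -651/278; SSR = 7009/556.

SSR = 12.61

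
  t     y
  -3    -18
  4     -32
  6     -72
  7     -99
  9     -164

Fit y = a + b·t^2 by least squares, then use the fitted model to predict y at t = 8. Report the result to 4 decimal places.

Entries of AᵀA: Σ1 = 5, Σt^2 = 191, Σt^2·t^2 = 10595.
And Σy = -385, Σt^2·y = -21401.
AᵀA·[a, b]ᵀ = Aᵀy becomes [[5, 191]; [191, 10595]]·[a, b]ᵀ = [-385, -21401]ᵀ.
Δ = 5·10595 − 191² = 16494.
a = ((-385)·10595 − 191·(-21401))/16494 = 4258/8247; b = (5·(-21401) − 191·(-385))/16494 = -16735/8247.
At t = 8: ŷ = (4258/8247)·(1) + (-16735/8247)·(64) = -355594/2749.

ŷ = -129.3539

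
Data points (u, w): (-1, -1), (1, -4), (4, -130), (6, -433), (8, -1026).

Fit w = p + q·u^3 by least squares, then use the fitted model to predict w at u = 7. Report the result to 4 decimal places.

ŵ = -687.7863

The normal equations are: 5·p + 792·q = -1594;  792·p + 312898·q = -627163.
(Σ1 = 5, Σu^3 = 792, Σu^3·u^3 = 312898, Σw = -1594, Σu^3·w = -627163.)
det = 5·312898 − 792² = 937226.
p = ((-1594)·312898 − 792·(-627163))/937226 = -1023158/468613; q = (5·(-627163) − 792·(-1594))/937226 = -1873367/937226.
At u = 7: ŵ = (-1023158/468613)·(1) + (-1873367/937226)·(343) = -644611197/937226.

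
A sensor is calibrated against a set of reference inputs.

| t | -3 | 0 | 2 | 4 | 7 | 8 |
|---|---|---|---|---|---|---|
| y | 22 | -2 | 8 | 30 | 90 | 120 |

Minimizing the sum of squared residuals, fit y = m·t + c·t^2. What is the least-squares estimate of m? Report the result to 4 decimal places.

m = -0.9158

Compute the Gram sums: Σt·t = 142, Σt·t^2 = 900, Σt^2·t^2 = 6850.
For Aᵀy: Σt·y = 1660, Σt^2·y = 12800.
Normal equations: [[142, 900]; [900, 6850]]·[m, c]ᵀ = [1660, 12800]ᵀ.
Eliminating c: 6850·(row 1) − 900·(row 2) gives 162700·m = 6850·1660 − 900·12800 = -149000, so m = -1490/1627.
Then c = (12800 − 900·(-1490/1627))/6850 = 3236/1627.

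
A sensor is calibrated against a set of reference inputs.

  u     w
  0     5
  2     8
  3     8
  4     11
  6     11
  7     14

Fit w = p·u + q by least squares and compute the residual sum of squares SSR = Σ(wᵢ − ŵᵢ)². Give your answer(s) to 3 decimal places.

XᵀX·[p, q]ᵀ = Xᵀw reads: 114·p + 22·q = 248;  22·p + 6·q = 57.
det = 114·6 − 22² = 200.
p = (248·6 − 22·57)/200 = 117/100; q = (114·57 − 22·248)/200 = 521/100.
Residuals: -21/100, 9/20, -18/25, 111/100, -123/100, 3/5; SSR = 387/100.

SSR = 3.870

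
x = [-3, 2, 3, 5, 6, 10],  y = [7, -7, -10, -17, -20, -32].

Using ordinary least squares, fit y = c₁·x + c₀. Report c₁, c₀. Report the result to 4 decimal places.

c₁ = -3.0281, c₀ = -1.5589

Setting ∂/∂c₁ … = 0 gives: 183·c₁ + 23·c₀ = -590;  23·c₁ + 6·c₀ = -79.
(Σx·x = 183, Σx = 23, Σ1 = 6, Σx·y = -590, Σy = -79.)
Eliminating c₀: 6·(row 1) − 23·(row 2) gives 569·c₁ = 6·(-590) − 23·(-79) = -1723, so c₁ = -1723/569.
Then c₀ = ((-79) − 23·(-1723/569))/6 = -887/569.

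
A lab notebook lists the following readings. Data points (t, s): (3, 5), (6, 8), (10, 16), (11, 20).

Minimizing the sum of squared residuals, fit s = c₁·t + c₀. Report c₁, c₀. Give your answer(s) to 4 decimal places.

Normal-equation sums: Σt·t = 266, Σt = 30, Σ1 = 4.
For Mᵀs: Σt·s = 443, Σs = 49.
Normal equations: [[266, 30]; [30, 4]]·[c₁, c₀]ᵀ = [443, 49]ᵀ.
det = 266·4 − 30² = 164.
c₁ = (443·4 − 30·49)/164 = 151/82; c₀ = (266·49 − 30·443)/164 = -64/41.

c₁ = 1.8415, c₀ = -1.5610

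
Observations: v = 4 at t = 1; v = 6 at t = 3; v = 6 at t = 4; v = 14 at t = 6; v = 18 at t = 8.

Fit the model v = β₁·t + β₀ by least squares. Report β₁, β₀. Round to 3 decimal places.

β₁ = 2.151, β₀ = 0.137

Setting ∂/∂β₁ … = 0 gives: 126·β₁ + 22·β₀ = 274;  22·β₁ + 5·β₀ = 48.
det = 126·5 − 22² = 146.
β₁ = (274·5 − 22·48)/146 = 157/73; β₀ = (126·48 − 22·274)/146 = 10/73.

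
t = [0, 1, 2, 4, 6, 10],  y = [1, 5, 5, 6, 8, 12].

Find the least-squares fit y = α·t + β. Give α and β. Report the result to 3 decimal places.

From the data, Σt·t = 157, Σt = 23, Σ1 = 6.
Right-hand side: Σt·y = 207, Σy = 37.
Determinant 157·6 − 23² = 413.
α = (207·6 − 23·37)/413 = 391/413; β = (157·37 − 23·207)/413 = 1048/413.

α = 0.947, β = 2.538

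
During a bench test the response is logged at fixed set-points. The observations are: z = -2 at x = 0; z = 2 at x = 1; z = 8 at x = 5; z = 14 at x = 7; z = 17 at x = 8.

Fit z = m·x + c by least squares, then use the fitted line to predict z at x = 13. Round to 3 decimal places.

ẑ = 27.236

With design matrix M, MᵀM = [[139, 21]; [21, 5]] and Mᵀz = [276, 39]ᵀ.
Eliminating c: 5·(row 1) − 21·(row 2) gives 254·m = 5·276 − 21·39 = 561, so m = 561/254.
Then c = (39 − 21·(561/254))/5 = -375/254.
At x = 13: ẑ = (561/254)·(13) + (-375/254)·(1) = 3459/127.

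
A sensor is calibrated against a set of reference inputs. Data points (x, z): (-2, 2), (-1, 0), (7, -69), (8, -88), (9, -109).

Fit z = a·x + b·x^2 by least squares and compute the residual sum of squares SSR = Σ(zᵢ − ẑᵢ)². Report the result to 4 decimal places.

SSR = 4.1035

Normal-equation sums: Σx·x = 199, Σx·x^2 = 1575, Σx^2·x^2 = 13075.
And Σx·z = -2172, Σx^2·z = -17834.
So AᵀA·[a, b]ᵀ = Aᵀz: [[199, 1575]; [1575, 13075]]·[a, b]ᵀ = [-2172, -17834]ᵀ.
Δ = 199·13075 − 1575² = 121300.
a = ((-2172)·13075 − 1575·(-17834))/121300 = -6207/2426; b = (199·(-17834) − 1575·(-2172))/121300 = -64033/60650.
Residuals: 33541/30325, -45571/30325, 19496/30325, 1156/30325, -13801/30325; SSR = 124439/30325.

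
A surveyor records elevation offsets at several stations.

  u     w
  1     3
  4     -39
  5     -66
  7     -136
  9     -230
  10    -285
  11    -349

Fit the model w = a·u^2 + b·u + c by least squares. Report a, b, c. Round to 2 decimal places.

Setting ∂/∂a … = 0 gives: 34485·a + 3593·b + 393·c = -98294;  3593·a + 393·b + 47·c = -10194;  393·a + 47·b + 7·c = -1102.
(Σu^2·u^2 = 34485, Σu^2·u = 3593, Σu^2 = 393, Σu·u = 393, Σu = 47, Σ1 = 7, Σu^2·w = -98294, Σu·w = -10194, Σw = -1102.)
Solving the 3×3 system (Gaussian elimination) gives a = -268118/89369, b = 78622/89369, c = 455786/89369.

a = -3.00, b = 0.88, c = 5.10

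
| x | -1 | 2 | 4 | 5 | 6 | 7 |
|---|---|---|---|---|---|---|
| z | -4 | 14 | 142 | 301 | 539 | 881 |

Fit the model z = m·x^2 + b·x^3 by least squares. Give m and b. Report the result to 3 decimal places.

m = -2.964, b = 2.991

MᵀM·[m, b]ᵀ = Mᵀz reads: 4595·m + 28763·b = 72422;  28763·m + 184091·b = 465436.
Eliminating b: 184091·(row 1) − 28763·(row 2) gives 18587976·m = 184091·72422 − 28763·465436 = -55097266, so m = -27548633/9293988.
Then b = (465436 − 28763·(-27548633/9293988))/184091 = 27802217/9293988.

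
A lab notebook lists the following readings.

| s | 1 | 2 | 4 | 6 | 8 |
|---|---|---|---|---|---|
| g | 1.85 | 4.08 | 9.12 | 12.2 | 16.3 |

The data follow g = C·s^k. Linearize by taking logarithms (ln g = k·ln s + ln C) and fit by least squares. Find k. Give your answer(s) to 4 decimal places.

Linearized form: ln g = k·ln s + ln C. From the 5 transformed points,
Over the data: Σln s = 5.9506, Σ(ln s)² = 9.9367, Σln g = 9.5244, Σln s·ln g = 14.3250.
Normal system: [[9.9367, 5.9506]; [5.9506, 5]]·[k, ln C]ᵀ = [14.3250, 9.5244]ᵀ.
Slope k = (n·Σln s·ln g − Σln s·Σln g)/(n·Σ(ln s)² − (Σln s)²) = (5·14.3250 − 5.9506·9.5244)/14.2736 = 1.04733; ln C = (Σln g − k·Σln s)/n = 0.65841.

k = 1.0473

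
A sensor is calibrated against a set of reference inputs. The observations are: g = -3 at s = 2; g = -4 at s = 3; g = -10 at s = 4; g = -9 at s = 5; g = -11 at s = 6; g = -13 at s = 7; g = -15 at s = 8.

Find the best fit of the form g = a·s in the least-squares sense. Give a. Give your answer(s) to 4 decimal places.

a = -1.8719

Forming AᵀA = [[203]] and Aᵀg = [-380]ᵀ gives AᵀA·[a]ᵀ = Aᵀg.
a = (-380)/203 = -1.87192.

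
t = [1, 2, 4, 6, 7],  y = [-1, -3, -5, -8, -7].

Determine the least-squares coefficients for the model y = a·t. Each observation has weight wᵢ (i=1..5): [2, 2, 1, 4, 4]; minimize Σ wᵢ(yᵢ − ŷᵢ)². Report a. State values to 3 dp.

a = -1.153

Forming MᵀWM = [[366]] and MᵀWy = [-422]ᵀ gives MᵀWM·[a]ᵀ = MᵀWy.
a = (-422)/366 = -1.15301.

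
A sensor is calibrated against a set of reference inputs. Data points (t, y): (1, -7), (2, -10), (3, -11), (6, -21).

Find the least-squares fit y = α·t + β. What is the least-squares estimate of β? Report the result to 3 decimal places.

β = -3.893

AᵀA·[α, β]ᵀ = Aᵀy reads: 50·α + 12·β = -186;  12·α + 4·β = -49.
Δ = 50·4 − 12² = 56.
α = ((-186)·4 − 12·(-49))/56 = -39/14; β = (50·(-49) − 12·(-186))/56 = -109/28.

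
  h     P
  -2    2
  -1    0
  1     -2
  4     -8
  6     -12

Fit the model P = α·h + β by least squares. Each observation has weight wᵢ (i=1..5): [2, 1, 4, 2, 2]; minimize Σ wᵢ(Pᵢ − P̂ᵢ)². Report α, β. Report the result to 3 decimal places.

Normal-equation sums: Σwᵢ·h·h = 117, Σwᵢ·h = 19, Σwᵢ·1 = 11.
For MᵀWP: Σwᵢ·h·P = -224, Σwᵢ·P = -44.
Δ = 117·11 − 19² = 926.
α = ((-224)·11 − 19·(-44))/926 = -814/463; β = (117·(-44) − 19·(-224))/926 = -446/463.

α = -1.758, β = -0.963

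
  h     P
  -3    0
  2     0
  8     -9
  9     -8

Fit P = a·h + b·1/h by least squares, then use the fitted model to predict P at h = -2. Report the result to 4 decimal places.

P̂ = -0.7248

Entries of AᵀA: Σh·h = 158, Σh·1/h = 4, Σ1/h·1/h = 2017/5184.
Moment sums: Σh·P = -144, Σ1/h·P = -145/72.
So AᵀA·[a, b]ᵀ = AᵀP: [[158, 4]; [4, 2017/5184]]·[a, b]ᵀ = [-144, -145/72]ᵀ.
Determinant 158·(2017/5184) − 4² = 117871/2592.
a = ((-144)·(2017/5184) − 4·(-145/72))/(117871/2592) = -124344/117871; b = (158·(-145/72) − 4·(-144))/(117871/2592) = 668232/117871.
At h = -2: P̂ = (-124344/117871)·(-2) + (668232/117871)·(-1/2) = -85428/117871.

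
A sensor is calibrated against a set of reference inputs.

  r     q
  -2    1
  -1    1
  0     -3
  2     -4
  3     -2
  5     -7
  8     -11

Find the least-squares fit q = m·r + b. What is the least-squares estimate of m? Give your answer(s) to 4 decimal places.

The normal equations are: 107·m + 15·b = -140;  15·m + 7·b = -25.
(Σr·r = 107, Σr = 15, Σ1 = 7, Σr·q = -140, Σq = -25.)
Δ = 107·7 − 15² = 524.
m = ((-140)·7 − 15·(-25))/524 = -605/524; b = (107·(-25) − 15·(-140))/524 = -575/524.

m = -1.1546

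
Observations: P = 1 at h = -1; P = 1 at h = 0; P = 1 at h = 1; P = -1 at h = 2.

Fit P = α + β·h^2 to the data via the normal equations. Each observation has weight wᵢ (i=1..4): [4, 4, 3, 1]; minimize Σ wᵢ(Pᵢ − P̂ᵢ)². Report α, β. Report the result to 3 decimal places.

α = 1.271, β = -0.477

With design matrix M, MᵀWM = [[12, 11]; [11, 23]] and MᵀWP = [10, 3]ᵀ.
Δ = 12·23 − 11² = 155.
α = (10·23 − 11·3)/155 = 197/155; β = (12·3 − 11·10)/155 = -74/155.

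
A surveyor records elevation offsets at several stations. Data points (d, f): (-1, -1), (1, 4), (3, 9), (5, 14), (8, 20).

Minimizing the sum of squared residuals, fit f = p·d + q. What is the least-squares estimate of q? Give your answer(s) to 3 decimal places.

q = 1.672

Compute the Gram sums: Σd·d = 100, Σd = 16, Σ1 = 5.
And Σd·f = 262, Σf = 46.
XᵀX·[p, q]ᵀ = Xᵀf becomes [[100, 16]; [16, 5]]·[p, q]ᵀ = [262, 46]ᵀ.
Eliminating q: 5·(row 1) − 16·(row 2) gives 244·p = 5·262 − 16·46 = 574, so p = 287/122.
Then q = (46 − 16·(287/122))/5 = 102/61.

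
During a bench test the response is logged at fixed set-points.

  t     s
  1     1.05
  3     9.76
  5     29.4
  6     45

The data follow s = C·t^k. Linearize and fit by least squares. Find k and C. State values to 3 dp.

k = 2.088, C = 1.031

Linearized form: ln s = k·ln t + ln C. From the 4 transformed points,
XᵀX = [[7.0076, 4.4998]; [4.4998, 4]], rhs = [14.7651, 9.5147]ᵀ  (here Σln t = 4.4998, Σ(ln t)² = 7.0076, Σln s = 9.5147, Σln t·ln s = 14.7651).
Solving (det = 7.7823): k = 2.08754, ln C = 0.03030, so C = exp(0.03030) = 1.03077.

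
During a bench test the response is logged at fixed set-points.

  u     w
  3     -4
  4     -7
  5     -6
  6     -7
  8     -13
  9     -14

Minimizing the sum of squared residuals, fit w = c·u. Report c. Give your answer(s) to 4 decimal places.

Compute the Gram sums: Σu·u = 231.
For Aᵀw: Σu·w = -342.
c = (-342)/231 = -1.48052.

c = -1.4805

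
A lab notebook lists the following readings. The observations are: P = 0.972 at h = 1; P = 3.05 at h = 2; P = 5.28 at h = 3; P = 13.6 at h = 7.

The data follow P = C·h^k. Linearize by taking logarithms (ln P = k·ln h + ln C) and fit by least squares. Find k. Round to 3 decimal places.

With ln Pᵢ as the transformed response and ln hᵢ as the regressor:
Over the data: Σln h = 3.7377, Σ(ln h)² = 5.4740, Σln P = 5.3607, Σln h·ln P = 7.6799.
Normal system: [[5.4740, 3.7377]; [3.7377, 4]]·[k, ln C]ᵀ = [7.6799, 5.3607]ᵀ.
Solving (det = 7.9257): k = 1.34790, ln C = 0.08068.

k = 1.348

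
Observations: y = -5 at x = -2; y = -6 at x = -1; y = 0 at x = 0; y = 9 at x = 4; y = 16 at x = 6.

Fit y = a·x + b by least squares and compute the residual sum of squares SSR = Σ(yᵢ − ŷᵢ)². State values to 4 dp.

Normal-equation sums: Σx·x = 57, Σx = 7, Σ1 = 5.
For Mᵀy: Σx·y = 148, Σy = 14.
Δ = 57·5 − 7² = 236.
a = (148·5 − 7·14)/236 = 321/118; b = (57·14 − 7·148)/236 = -119/118.
Residuals: 171/118, -134/59, 119/118, -103/118, 81/118; SSR = 561/59.

SSR = 9.5085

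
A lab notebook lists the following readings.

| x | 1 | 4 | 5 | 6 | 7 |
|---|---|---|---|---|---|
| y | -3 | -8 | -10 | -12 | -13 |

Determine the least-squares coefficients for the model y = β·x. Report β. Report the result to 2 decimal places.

AᵀA·[β]ᵀ = Aᵀy reads: 127·β = -248.
β = (-248)/127 = -1.95276.

β = -1.95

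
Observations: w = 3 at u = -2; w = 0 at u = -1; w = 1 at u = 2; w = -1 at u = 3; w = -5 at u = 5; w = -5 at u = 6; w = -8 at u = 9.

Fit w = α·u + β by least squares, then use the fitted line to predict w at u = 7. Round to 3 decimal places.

ŵ = -5.830

Compute the Gram sums: Σu·u = 160, Σu = 22, Σ1 = 7.
Right-hand side: Σu·w = -134, Σw = -15.
So MᵀM·[α, β]ᵀ = Mᵀw: [[160, 22]; [22, 7]]·[α, β]ᵀ = [-134, -15]ᵀ.
Determinant 160·7 − 22² = 636.
α = ((-134)·7 − 22·(-15))/636 = -152/159; β = (160·(-15) − 22·(-134))/636 = 137/159.
At u = 7: ŵ = (-152/159)·(7) + (137/159)·(1) = -309/53.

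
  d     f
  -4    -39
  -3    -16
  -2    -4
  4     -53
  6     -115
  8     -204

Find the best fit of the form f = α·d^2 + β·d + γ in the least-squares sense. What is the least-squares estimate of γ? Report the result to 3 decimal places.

Normal-equation sums: Σd^2·d^2 = 6001, Σd^2·d = 693, Σd^2 = 145, Σd·d = 145, Σd = 9, Σ1 = 6.
Right-hand side: Σd^2·f = -18828, Σd·f = -2322, Σf = -431.
XᵀX·[α, β, γ]ᵀ = Xᵀf becomes [[6001, 693, 145]; [693, 145, 9]; [145, 9, 6]]·[α, β, γ]ᵀ = [-18828, -2322, -431]ᵀ.
Inverting the 3×3 Gram matrix, [α, β, γ]ᵀ = [-928499/306700, -550377/306700, 308252/76675]ᵀ.

γ = 4.020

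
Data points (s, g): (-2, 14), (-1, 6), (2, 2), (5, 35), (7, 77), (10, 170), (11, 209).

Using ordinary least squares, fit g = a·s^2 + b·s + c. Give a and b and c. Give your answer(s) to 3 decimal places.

With design matrix M, MᵀM = [[27700, 2798, 304]; [2798, 304, 32]; [304, 32, 7]] and Mᵀg = [47007, 4683, 513]ᵀ.
Inverting the 3×3 Gram matrix, [a, b, c]ᵀ = [236293/117922, -361941/117922, 17359/58961]ᵀ.

a = 2.004, b = -3.069, c = 0.294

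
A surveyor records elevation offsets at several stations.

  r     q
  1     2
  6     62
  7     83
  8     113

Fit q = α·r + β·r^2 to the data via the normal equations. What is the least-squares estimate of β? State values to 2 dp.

From the data, Σr·r = 150, Σr·r^2 = 1072, Σr^2·r^2 = 7794.
And Σr·q = 1859, Σr^2·q = 13533.
Normal equations: [[150, 1072]; [1072, 7794]]·[α, β]ᵀ = [1859, 13533]ᵀ.
Eliminating β: 7794·(row 1) − 1072·(row 2) gives 19916·α = 7794·1859 − 1072·13533 = -18330, so α = -705/766.
Then β = (13533 − 1072·(-705/766))/7794 = 1427/766.

β = 1.86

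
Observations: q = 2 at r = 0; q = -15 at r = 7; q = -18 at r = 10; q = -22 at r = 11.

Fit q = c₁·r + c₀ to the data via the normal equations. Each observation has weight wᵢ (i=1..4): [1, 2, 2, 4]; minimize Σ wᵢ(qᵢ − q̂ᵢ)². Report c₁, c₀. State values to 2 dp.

c₁ = -2.08, c₀ = 1.15

Normal-equation sums: Σwᵢ·r·r = 782, Σwᵢ·r = 78, Σwᵢ·1 = 9.
Right-hand side: Σwᵢ·r·q = -1538, Σwᵢ·q = -152.
AᵀWA·[c₁, c₀]ᵀ = AᵀWq becomes [[782, 78]; [78, 9]]·[c₁, c₀]ᵀ = [-1538, -152]ᵀ.
det = 782·9 − 78² = 954.
c₁ = ((-1538)·9 − 78·(-152))/954 = -331/159; c₀ = (782·(-152) − 78·(-1538))/954 = 550/477.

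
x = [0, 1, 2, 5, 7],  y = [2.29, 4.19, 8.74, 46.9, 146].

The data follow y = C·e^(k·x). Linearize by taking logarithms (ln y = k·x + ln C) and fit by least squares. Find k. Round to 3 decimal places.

k = 0.592

Linearized form: ln y = k·x + ln C. From the 5 transformed points,
Σx = 15.0000, Σ(x)² = 79.0000, Σln y = 13.2608, Σx·ln y = 59.8939.
Normal system: [[79.0000, 15.0000]; [15.0000, 5]]·[k, ln C]ᵀ = [59.8939, 13.2608]ᵀ.
Δ = 79.0000·5 − (15.0000)² = 170.0000; k = (59.8939·5 − 15.0000·13.2608)/170.0000 = 0.59151, ln C = (79.0000·13.2608 − 15.0000·59.8939)/170.0000 = 0.87761.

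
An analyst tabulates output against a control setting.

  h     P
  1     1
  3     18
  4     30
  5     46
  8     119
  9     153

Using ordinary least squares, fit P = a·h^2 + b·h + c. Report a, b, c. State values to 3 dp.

a = 1.884, b = -0.034, c = -0.208

Sums needed: Σh^2·h^2 = 11620, Σh^2·h = 1458, Σh^2 = 196, Σh·h = 196, Σh = 30, Σ1 = 6.
For MᵀP: Σh^2·P = 21802, Σh·P = 2734, ΣP = 367.
Normal equations: [[11620, 1458, 196]; [1458, 196, 30]; [196, 30, 6]]·[a, b, c]ᵀ = [21802, 2734, 367]ᵀ.
Inverting the 3×3 Gram matrix, [a, b, c]ᵀ = [32537/17270, -293/8635, -327/1570]ᵀ.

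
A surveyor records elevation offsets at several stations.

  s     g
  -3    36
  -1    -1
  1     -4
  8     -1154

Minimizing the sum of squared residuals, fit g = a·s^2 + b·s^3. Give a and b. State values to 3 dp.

From the data, Σs^2·s^2 = 4179, Σs^2·s^3 = 32525, Σs^3·s^3 = 262875.
And Σs^2·g = -73537, Σs^3·g = -591823.
MᵀM·[a, b]ᵀ = Mᵀg becomes [[4179, 32525]; [32525, 262875]]·[a, b]ᵀ = [-73537, -591823]ᵀ.
Δ = 4179·262875 − 32525² = 40679000.
a = ((-73537)·262875 − 32525·(-591823))/40679000 = -409979/203395; b = (4179·(-591823) − 32525·(-73537))/40679000 = -10179674/5084875.

a = -2.016, b = -2.002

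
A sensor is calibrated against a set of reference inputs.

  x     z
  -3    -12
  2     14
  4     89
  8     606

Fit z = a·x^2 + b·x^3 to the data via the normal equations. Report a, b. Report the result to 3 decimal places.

a = 1.621, b = 0.981

Sums needed: Σx^2·x^2 = 4449, Σx^2·x^3 = 33581, Σx^3·x^3 = 267033.
For Aᵀz: Σx^2·z = 40156, Σx^3·z = 316404.
So AᵀA·[a, b]ᵀ = Aᵀz: [[4449, 33581]; [33581, 267033]]·[a, b]ᵀ = [40156, 316404]ᵀ.
Δ = 4449·267033 − 33581² = 60346256.
a = (40156·267033 − 33581·316404)/60346256 = 12226803/7543282; b = (4449·316404 − 33581·40156)/60346256 = 7400345/7543282.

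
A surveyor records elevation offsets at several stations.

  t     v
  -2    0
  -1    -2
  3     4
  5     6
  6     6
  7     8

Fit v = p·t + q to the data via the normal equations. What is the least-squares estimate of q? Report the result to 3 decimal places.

q = 0.667

Sums needed: Σt·t = 124, Σt = 18, Σ1 = 6.
Moment sums: Σt·v = 136, Σv = 22.
Determinant 124·6 − 18² = 420.
p = (136·6 − 18·22)/420 = 1; q = (124·22 − 18·136)/420 = 2/3.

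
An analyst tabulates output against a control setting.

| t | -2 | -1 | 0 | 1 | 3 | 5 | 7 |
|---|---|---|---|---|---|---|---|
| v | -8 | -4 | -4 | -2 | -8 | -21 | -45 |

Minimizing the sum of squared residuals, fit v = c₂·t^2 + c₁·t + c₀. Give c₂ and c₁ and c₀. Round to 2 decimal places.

Entries of AᵀA: Σt^2·t^2 = 3125, Σt^2·t = 487, Σt^2 = 89, Σt·t = 89, Σt = 13, Σ1 = 7.
For Aᵀv: Σt^2·v = -2840, Σt·v = -426, Σv = -92.
Inverting the 3×3 Gram matrix, [c₂, c₁, c₀]ᵀ = [-45932/45129, 50305/45129, -34185/15043]ᵀ.

c₂ = -1.02, c₁ = 1.11, c₀ = -2.27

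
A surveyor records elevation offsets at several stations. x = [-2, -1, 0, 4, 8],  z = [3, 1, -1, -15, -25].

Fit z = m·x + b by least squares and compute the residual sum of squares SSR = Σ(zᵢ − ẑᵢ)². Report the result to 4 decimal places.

Setting ∂/∂m … = 0 gives: 85·m + 9·b = -267;  9·m + 5·b = -37.
(Σx·x = 85, Σx = 9, Σ1 = 5, Σx·z = -267, Σz = -37.)
Determinant 85·5 − 9² = 344.
m = ((-267)·5 − 9·(-37))/344 = -501/172; b = (85·(-37) − 9·(-267))/344 = -371/172.
Residuals: -115/172, 21/86, 199/172, -205/172, 79/172; SSR = 299/86.

SSR = 3.4767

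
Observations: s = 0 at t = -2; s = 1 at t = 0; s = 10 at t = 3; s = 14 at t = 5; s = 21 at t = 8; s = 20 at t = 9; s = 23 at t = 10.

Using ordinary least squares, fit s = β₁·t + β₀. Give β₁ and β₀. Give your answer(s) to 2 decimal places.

Forming AᵀA = [[283, 33]; [33, 7]] and Aᵀs = [678, 89]ᵀ gives AᵀA·[β₁, β₀]ᵀ = Aᵀs.
Δ = 283·7 − 33² = 892.
β₁ = (678·7 − 33·89)/892 = 1809/892; β₀ = (283·89 − 33·678)/892 = 2813/892.

β₁ = 2.03, β₀ = 3.15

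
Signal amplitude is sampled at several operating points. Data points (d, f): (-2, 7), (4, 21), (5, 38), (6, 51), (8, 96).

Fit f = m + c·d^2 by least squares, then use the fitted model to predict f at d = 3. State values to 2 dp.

f̂ = 12.69

XᵀX·[m, c]ᵀ = Xᵀf reads: 5·m + 145·c = 213;  145·m + 6289·c = 9294.
Eliminating c: 6289·(row 1) − 145·(row 2) gives 10420·m = 6289·213 − 145·9294 = -8073, so m = -8073/10420.
Then c = (9294 − 145·(-8073/10420))/6289 = 3117/2084.
At d = 3: f̂ = (-8073/10420)·(1) + (3117/2084)·(9) = 33048/2605.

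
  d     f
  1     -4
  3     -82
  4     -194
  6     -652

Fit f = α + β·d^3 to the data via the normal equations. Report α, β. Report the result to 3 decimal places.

Sums needed: Σ1 = 4, Σd^3 = 308, Σd^3·d^3 = 51482.
Moment sums: Σf = -932, Σd^3·f = -155466.
So MᵀM·[α, β]ᵀ = Mᵀf: [[4, 308]; [308, 51482]]·[α, β]ᵀ = [-932, -155466]ᵀ.
Eliminating β: 51482·(row 1) − 308·(row 2) gives 111064·α = 51482·(-932) − 308·(-155466) = -97696, so α = -12212/13883.
Then β = ((-155466) − 308·(-12212/13883))/51482 = -41851/13883.

α = -0.880, β = -3.015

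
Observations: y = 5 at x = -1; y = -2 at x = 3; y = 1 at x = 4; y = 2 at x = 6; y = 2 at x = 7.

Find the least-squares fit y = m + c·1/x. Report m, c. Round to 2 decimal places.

Setting ∂/∂m … = 0 gives: 5·m + (-3/28)·c = 8;  (-3/28)·m + (8621/7056)·c = -403/84.
(Σ1 = 5, Σ1/x = -3/28, Σ1/x·1/x = 8621/7056, Σy = 8, Σ1/x·y = -403/84.)
Δ = 5·(8621/7056) − (-3/28)² = 2689/441.
m = (8·(8621/7056) − (-3/28)·(-403/84))/(2689/441) = 65341/43024; c = (5·(-403/84) − (-3/28)·8)/(2689/441) = -40803/10756.

m = 1.52, c = -3.79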